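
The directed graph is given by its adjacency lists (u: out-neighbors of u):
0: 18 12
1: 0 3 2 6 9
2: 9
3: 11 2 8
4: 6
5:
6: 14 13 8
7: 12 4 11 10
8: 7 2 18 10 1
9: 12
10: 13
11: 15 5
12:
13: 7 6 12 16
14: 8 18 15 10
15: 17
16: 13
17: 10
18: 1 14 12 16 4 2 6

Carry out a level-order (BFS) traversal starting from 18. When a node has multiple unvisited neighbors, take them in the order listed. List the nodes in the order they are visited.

Visit 18; enqueue 1, 14, 12, 16, 4, 2, 6 → queue [1, 14, 12, 16, 4, 2, 6]
Visit 1; enqueue 0, 3, 9 → queue [14, 12, 16, 4, 2, 6, 0, 3, 9]
Visit 14; enqueue 8, 15, 10 → queue [12, 16, 4, 2, 6, 0, 3, 9, 8, 15, 10]
Visit 12 → queue [16, 4, 2, 6, 0, 3, 9, 8, 15, 10]
Visit 16; enqueue 13 → queue [4, 2, 6, 0, 3, 9, 8, 15, 10, 13]
Visit 4 → queue [2, 6, 0, 3, 9, 8, 15, 10, 13]
Visit 2 → queue [6, 0, 3, 9, 8, 15, 10, 13]
Visit 6 → queue [0, 3, 9, 8, 15, 10, 13]
Visit 0 → queue [3, 9, 8, 15, 10, 13]
Visit 3; enqueue 11 → queue [9, 8, 15, 10, 13, 11]
Visit 9 → queue [8, 15, 10, 13, 11]
Visit 8; enqueue 7 → queue [15, 10, 13, 11, 7]
Visit 15; enqueue 17 → queue [10, 13, 11, 7, 17]
Visit 10 → queue [13, 11, 7, 17]
Visit 13 → queue [11, 7, 17]
Visit 11; enqueue 5 → queue [7, 17, 5]
Visit 7 → queue [17, 5]
Visit 17 → queue [5]
Visit 5 → queue []

18 → 1 → 14 → 12 → 16 → 4 → 2 → 6 → 0 → 3 → 9 → 8 → 15 → 10 → 13 → 11 → 7 → 17 → 5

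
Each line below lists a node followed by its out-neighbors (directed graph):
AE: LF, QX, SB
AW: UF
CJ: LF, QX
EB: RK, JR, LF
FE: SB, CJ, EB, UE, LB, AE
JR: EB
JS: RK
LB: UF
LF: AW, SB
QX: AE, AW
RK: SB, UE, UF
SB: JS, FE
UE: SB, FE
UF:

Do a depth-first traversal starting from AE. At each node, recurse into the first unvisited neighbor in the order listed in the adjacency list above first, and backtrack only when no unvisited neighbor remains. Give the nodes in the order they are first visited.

AE, LF, AW, UF, SB, JS, RK, UE, FE, CJ, QX, EB, JR, LB

Visit AE
AE → LF
LF → AW
AW → UF
LF → SB
SB → JS
JS → RK
RK → UE
UE → FE
FE → CJ
CJ → QX
FE → EB
EB → JR
FE → LB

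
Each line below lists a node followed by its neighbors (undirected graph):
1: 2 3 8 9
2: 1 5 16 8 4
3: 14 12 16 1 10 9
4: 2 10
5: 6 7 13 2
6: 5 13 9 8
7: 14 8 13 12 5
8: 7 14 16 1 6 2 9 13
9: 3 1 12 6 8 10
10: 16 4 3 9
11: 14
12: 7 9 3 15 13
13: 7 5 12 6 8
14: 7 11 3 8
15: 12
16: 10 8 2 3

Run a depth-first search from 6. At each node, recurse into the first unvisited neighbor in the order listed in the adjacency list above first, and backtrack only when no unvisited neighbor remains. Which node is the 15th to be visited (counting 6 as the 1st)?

13

Visit 6
6 → 5
5 → 7
7 → 14
14 → 11
14 → 3
3 → 12
12 → 9
9 → 1
1 → 2
2 → 16
16 → 10
10 → 4
16 → 8
8 → 13
12 → 15

Visit order: 6, 5, 7, 14, 11, 3, 12, 9, 1, 2, 16, 10, 4, 8, 13, 15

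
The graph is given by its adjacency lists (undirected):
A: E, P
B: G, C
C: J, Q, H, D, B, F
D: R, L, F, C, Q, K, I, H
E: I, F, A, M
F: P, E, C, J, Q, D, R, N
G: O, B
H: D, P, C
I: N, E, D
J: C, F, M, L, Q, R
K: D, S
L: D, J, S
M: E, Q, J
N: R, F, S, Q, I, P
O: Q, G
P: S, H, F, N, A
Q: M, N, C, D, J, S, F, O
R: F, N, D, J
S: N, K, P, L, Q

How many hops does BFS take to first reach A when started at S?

2

Level 0: S
Level 1: K, L, N, P, Q
Level 2: A, C, D, F, H, I, J, M, O, R
Level 3: B, E, G
A first appears at level 2.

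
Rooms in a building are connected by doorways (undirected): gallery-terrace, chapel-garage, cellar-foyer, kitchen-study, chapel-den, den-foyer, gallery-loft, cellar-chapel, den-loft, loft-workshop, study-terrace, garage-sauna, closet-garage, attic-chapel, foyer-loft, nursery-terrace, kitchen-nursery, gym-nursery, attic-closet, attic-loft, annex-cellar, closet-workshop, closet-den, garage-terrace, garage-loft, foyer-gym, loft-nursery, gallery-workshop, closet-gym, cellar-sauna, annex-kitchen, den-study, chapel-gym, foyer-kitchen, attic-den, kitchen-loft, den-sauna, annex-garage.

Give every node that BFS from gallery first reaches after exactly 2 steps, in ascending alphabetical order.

Level 0: gallery
Level 1: loft, terrace, workshop
Level 2: attic, closet, den, foyer, garage, kitchen, nursery, study
Level 3: annex, cellar, chapel, gym, sauna

attic, closet, den, foyer, garage, kitchen, nursery, study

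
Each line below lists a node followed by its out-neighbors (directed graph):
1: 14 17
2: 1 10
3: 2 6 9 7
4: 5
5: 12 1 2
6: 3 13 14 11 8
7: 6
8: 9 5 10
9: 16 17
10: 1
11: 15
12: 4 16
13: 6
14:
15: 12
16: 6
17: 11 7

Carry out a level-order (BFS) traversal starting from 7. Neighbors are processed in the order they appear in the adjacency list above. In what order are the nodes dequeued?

7, 6, 3, 13, 14, 11, 8, 2, 9, 15, 5, 10, 1, 16, 17, 12, 4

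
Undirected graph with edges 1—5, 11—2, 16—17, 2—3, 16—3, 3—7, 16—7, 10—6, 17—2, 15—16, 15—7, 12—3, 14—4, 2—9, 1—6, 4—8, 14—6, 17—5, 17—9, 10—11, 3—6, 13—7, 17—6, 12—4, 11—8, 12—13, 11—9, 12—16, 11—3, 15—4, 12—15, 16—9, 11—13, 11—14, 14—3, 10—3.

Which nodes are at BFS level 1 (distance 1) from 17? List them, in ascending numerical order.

2, 5, 6, 9, 16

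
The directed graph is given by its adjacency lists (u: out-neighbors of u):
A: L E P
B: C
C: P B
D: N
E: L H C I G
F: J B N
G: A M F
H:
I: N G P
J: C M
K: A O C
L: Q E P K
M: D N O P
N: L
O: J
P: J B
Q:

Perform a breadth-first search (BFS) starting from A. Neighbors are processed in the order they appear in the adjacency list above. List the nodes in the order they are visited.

Visit A; enqueue L, E, P → queue [L, E, P]
Visit L; enqueue Q, K → queue [E, P, Q, K]
Visit E; enqueue H, C, I, G → queue [P, Q, K, H, C, I, G]
Visit P; enqueue J, B → queue [Q, K, H, C, I, G, J, B]
Visit Q → queue [K, H, C, I, G, J, B]
Visit K; enqueue O → queue [H, C, I, G, J, B, O]
Visit H → queue [C, I, G, J, B, O]
Visit C → queue [I, G, J, B, O]
Visit I; enqueue N → queue [G, J, B, O, N]
Visit G; enqueue M, F → queue [J, B, O, N, M, F]
Visit J → queue [B, O, N, M, F]
Visit B → queue [O, N, M, F]
Visit O → queue [N, M, F]
Visit N → queue [M, F]
Visit M; enqueue D → queue [F, D]
Visit F → queue [D]
Visit D → queue []

A L E P Q K H C I G J B O N M F D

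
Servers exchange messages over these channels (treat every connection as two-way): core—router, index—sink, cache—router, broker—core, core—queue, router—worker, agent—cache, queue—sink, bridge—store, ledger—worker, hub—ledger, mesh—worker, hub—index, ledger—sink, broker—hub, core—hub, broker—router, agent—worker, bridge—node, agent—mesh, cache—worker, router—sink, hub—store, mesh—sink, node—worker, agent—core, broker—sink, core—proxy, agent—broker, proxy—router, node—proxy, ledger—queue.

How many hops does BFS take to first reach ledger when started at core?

Level 0: core
Level 1: agent, broker, hub, proxy, queue, router
Level 2: cache, index, ledger, mesh, node, sink, store, worker
Level 3: bridge
ledger first appears at level 2.

2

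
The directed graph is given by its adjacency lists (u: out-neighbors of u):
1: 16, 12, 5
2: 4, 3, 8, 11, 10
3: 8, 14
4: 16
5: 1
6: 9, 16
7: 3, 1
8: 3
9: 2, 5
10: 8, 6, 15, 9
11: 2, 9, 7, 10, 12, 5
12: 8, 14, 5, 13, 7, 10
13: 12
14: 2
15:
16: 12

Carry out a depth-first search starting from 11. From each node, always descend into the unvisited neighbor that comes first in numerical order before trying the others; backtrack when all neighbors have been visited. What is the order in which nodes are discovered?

Visit 11
11 → 2
2 → 3
3 → 8
3 → 14
2 → 4
4 → 16
16 → 12
12 → 5
5 → 1
12 → 7
12 → 10
10 → 6
6 → 9
10 → 15
12 → 13

11, 2, 3, 8, 14, 4, 16, 12, 5, 1, 7, 10, 6, 9, 15, 13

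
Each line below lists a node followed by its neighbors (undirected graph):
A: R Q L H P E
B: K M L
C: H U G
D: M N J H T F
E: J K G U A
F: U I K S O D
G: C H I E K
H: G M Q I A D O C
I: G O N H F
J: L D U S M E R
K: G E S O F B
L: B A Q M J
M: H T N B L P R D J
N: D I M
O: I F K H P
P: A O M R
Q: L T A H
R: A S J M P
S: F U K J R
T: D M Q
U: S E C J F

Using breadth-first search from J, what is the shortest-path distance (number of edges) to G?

2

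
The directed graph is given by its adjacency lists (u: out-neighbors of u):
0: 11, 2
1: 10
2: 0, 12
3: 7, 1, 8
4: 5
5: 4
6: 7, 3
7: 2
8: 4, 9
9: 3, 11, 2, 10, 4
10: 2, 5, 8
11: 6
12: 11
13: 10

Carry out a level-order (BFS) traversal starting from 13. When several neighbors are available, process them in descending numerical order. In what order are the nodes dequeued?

Visit 13; enqueue 10 → queue [10]
Visit 10; enqueue 8, 5, 2 → queue [8, 5, 2]
Visit 8; enqueue 9, 4 → queue [5, 2, 9, 4]
Visit 5 → queue [2, 9, 4]
Visit 2; enqueue 12, 0 → queue [9, 4, 12, 0]
Visit 9; enqueue 11, 3 → queue [4, 12, 0, 11, 3]
Visit 4 → queue [12, 0, 11, 3]
Visit 12 → queue [0, 11, 3]
Visit 0 → queue [11, 3]
Visit 11; enqueue 6 → queue [3, 6]
Visit 3; enqueue 7, 1 → queue [6, 7, 1]
Visit 6 → queue [7, 1]
Visit 7 → queue [1]
Visit 1 → queue []

13 10 8 5 2 9 4 12 0 11 3 6 7 1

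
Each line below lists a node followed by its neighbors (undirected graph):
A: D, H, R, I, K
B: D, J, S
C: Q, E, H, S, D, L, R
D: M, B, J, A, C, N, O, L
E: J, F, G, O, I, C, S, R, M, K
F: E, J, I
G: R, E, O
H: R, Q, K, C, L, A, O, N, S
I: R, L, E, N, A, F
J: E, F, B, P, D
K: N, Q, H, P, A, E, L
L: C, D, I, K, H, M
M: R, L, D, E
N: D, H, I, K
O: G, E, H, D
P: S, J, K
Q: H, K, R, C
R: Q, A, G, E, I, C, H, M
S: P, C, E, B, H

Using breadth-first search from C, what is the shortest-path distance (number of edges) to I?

Level 0: C
Level 1: D, E, H, L, Q, R, S
Level 2: A, B, F, G, I, J, K, M, N, O, P
I first appears at level 2.

2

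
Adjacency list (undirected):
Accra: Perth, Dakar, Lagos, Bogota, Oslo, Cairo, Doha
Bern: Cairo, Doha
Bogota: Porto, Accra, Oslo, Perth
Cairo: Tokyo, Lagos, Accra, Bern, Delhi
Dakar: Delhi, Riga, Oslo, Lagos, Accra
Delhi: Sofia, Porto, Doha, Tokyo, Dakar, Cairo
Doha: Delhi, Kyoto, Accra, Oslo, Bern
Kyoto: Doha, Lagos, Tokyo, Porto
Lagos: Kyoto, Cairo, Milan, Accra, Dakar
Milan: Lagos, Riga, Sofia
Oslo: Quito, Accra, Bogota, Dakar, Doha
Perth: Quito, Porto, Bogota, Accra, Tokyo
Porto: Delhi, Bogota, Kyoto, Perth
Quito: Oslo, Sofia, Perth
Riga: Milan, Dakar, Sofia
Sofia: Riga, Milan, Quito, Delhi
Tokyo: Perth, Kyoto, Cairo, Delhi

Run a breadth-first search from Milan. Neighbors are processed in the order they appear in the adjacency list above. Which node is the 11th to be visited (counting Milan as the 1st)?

Doha

Visit Milan; enqueue Lagos, Riga, Sofia → queue [Lagos, Riga, Sofia]
Visit Lagos; enqueue Kyoto, Cairo, Accra, Dakar → queue [Riga, Sofia, Kyoto, Cairo, Accra, Dakar]
Visit Riga → queue [Sofia, Kyoto, Cairo, Accra, Dakar]
Visit Sofia; enqueue Quito, Delhi → queue [Kyoto, Cairo, Accra, Dakar, Quito, Delhi]
Visit Kyoto; enqueue Doha, Tokyo, Porto → queue [Cairo, Accra, Dakar, Quito, Delhi, Doha, Tokyo, Porto]
Visit Cairo; enqueue Bern → queue [Accra, Dakar, Quito, Delhi, Doha, Tokyo, Porto, Bern]
Visit Accra; enqueue Perth, Bogota, Oslo → queue [Dakar, Quito, Delhi, Doha, Tokyo, Porto, Bern, Perth, Bogota, Oslo]
Visit Dakar → queue [Quito, Delhi, Doha, Tokyo, Porto, Bern, Perth, Bogota, Oslo]
Visit Quito → queue [Delhi, Doha, Tokyo, Porto, Bern, Perth, Bogota, Oslo]
Visit Delhi → queue [Doha, Tokyo, Porto, Bern, Perth, Bogota, Oslo]
Visit Doha → queue [Tokyo, Porto, Bern, Perth, Bogota, Oslo]
Visit Tokyo → queue [Porto, Bern, Perth, Bogota, Oslo]
Visit Porto → queue [Bern, Perth, Bogota, Oslo]
Visit Bern → queue [Perth, Bogota, Oslo]
Visit Perth → queue [Bogota, Oslo]
Visit Bogota → queue [Oslo]
Visit Oslo → queue []

Visit order: Milan, Lagos, Riga, Sofia, Kyoto, Cairo, Accra, Dakar, Quito, Delhi, Doha, Tokyo, Porto, Bern, Perth, Bogota, Oslo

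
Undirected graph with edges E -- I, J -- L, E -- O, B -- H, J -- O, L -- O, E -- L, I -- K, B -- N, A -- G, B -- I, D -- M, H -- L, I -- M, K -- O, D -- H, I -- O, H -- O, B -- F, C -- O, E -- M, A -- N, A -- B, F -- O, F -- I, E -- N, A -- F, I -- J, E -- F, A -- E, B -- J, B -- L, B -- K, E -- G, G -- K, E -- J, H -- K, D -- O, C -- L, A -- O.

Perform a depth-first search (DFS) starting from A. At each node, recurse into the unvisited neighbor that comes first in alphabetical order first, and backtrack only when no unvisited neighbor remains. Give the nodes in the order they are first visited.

Visit A
A → B
B → F
F → E
E → G
G → K
K → H
H → D
D → M
M → I
I → J
J → L
L → C
C → O
E → N

A B F E G K H D M I J L C O N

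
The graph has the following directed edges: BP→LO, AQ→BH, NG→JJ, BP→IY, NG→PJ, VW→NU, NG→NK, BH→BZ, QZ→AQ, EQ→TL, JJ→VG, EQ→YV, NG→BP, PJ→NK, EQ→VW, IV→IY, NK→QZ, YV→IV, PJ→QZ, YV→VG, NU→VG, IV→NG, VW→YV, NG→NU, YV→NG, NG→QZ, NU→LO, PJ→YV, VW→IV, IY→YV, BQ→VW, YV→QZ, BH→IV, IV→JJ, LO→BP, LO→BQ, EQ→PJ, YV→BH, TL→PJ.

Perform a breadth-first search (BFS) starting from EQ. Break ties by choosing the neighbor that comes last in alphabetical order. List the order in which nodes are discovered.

Visit EQ; enqueue YV, VW, TL, PJ → queue [YV, VW, TL, PJ]
Visit YV; enqueue VG, QZ, NG, IV, BH → queue [VW, TL, PJ, VG, QZ, NG, IV, BH]
Visit VW; enqueue NU → queue [TL, PJ, VG, QZ, NG, IV, BH, NU]
Visit TL → queue [PJ, VG, QZ, NG, IV, BH, NU]
Visit PJ; enqueue NK → queue [VG, QZ, NG, IV, BH, NU, NK]
Visit VG → queue [QZ, NG, IV, BH, NU, NK]
Visit QZ; enqueue AQ → queue [NG, IV, BH, NU, NK, AQ]
Visit NG; enqueue JJ, BP → queue [IV, BH, NU, NK, AQ, JJ, BP]
Visit IV; enqueue IY → queue [BH, NU, NK, AQ, JJ, BP, IY]
Visit BH; enqueue BZ → queue [NU, NK, AQ, JJ, BP, IY, BZ]
Visit NU; enqueue LO → queue [NK, AQ, JJ, BP, IY, BZ, LO]
Visit NK → queue [AQ, JJ, BP, IY, BZ, LO]
Visit AQ → queue [JJ, BP, IY, BZ, LO]
Visit JJ → queue [BP, IY, BZ, LO]
Visit BP → queue [IY, BZ, LO]
Visit IY → queue [BZ, LO]
Visit BZ → queue [LO]
Visit LO; enqueue BQ → queue [BQ]
Visit BQ → queue []

EQ YV VW TL PJ VG QZ NG IV BH NU NK AQ JJ BP IY BZ LO BQ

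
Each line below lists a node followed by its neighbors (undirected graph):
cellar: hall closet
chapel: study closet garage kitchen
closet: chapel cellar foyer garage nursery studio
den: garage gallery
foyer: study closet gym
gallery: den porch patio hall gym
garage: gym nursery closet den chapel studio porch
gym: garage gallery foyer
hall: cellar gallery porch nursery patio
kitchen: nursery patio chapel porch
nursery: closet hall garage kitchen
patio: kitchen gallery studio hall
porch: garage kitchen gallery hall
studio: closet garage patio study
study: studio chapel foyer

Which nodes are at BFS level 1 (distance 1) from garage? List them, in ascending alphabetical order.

Level 0: garage
Level 1: chapel, closet, den, gym, nursery, porch, studio
Level 2: cellar, foyer, gallery, hall, kitchen, patio, study

chapel, closet, den, gym, nursery, porch, studio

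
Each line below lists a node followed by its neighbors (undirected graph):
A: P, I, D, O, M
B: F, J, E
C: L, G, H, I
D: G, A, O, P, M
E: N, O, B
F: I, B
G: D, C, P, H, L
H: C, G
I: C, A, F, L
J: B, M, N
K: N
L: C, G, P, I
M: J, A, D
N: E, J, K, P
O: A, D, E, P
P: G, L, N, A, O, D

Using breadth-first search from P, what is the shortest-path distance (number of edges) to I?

Level 0: P
Level 1: A, D, G, L, N, O
Level 2: C, E, H, I, J, K, M
Level 3: B, F
I first appears at level 2.

2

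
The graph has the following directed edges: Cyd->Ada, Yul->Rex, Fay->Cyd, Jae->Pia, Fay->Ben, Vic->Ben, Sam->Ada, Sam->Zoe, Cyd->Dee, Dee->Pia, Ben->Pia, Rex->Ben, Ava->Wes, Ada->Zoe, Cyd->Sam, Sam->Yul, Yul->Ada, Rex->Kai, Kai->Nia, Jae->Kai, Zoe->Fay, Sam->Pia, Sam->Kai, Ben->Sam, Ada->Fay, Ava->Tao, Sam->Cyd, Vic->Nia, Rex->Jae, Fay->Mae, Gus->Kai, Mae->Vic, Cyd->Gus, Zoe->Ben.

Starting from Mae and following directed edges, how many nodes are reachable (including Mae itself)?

16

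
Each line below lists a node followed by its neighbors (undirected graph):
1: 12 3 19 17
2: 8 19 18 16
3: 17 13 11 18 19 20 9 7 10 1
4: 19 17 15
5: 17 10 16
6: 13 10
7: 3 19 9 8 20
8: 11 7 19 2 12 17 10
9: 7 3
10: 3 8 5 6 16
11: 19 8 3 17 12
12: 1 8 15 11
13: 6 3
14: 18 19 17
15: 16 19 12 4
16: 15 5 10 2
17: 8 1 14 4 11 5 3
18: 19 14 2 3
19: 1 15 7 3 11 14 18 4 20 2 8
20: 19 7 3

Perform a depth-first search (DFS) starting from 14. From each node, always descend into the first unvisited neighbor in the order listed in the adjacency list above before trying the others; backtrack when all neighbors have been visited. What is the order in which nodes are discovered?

Visit 14
14 → 18
18 → 19
19 → 1
1 → 12
12 → 8
8 → 11
11 → 3
3 → 17
17 → 4
4 → 15
15 → 16
16 → 5
5 → 10
10 → 6
6 → 13
16 → 2
3 → 20
20 → 7
7 → 9

14 -> 18 -> 19 -> 1 -> 12 -> 8 -> 11 -> 3 -> 17 -> 4 -> 15 -> 16 -> 5 -> 10 -> 6 -> 13 -> 2 -> 20 -> 7 -> 9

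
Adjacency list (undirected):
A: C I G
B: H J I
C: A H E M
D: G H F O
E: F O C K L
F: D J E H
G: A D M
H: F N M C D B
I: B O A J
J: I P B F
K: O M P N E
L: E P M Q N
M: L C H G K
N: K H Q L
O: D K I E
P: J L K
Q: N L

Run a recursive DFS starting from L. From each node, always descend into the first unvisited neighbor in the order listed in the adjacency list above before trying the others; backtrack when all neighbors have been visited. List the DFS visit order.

L E F D G A C H N K O I B J P M Q

Visit L
L → E
E → F
F → D
D → G
G → A
A → C
C → H
H → N
N → K
K → O
O → I
I → B
B → J
J → P
K → M
N → Q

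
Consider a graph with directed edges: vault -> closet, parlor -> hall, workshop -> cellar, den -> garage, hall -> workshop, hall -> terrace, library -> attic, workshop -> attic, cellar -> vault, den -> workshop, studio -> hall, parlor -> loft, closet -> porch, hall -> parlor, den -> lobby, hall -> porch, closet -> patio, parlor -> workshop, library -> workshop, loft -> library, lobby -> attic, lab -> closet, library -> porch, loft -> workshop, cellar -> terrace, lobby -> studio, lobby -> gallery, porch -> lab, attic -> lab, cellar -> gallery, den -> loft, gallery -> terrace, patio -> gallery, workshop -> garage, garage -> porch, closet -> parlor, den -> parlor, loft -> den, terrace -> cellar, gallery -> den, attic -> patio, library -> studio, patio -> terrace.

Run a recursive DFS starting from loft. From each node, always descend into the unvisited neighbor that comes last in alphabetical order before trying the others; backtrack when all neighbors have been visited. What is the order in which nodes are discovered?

loft → workshop → garage → porch → lab → closet → patio → terrace → cellar → vault → gallery → den → parlor → hall → lobby → studio → attic → library

Visit loft
loft → workshop
workshop → garage
garage → porch
porch → lab
lab → closet
closet → patio
patio → terrace
terrace → cellar
cellar → vault
cellar → gallery
gallery → den
den → parlor
parlor → hall
den → lobby
lobby → studio
lobby → attic
loft → library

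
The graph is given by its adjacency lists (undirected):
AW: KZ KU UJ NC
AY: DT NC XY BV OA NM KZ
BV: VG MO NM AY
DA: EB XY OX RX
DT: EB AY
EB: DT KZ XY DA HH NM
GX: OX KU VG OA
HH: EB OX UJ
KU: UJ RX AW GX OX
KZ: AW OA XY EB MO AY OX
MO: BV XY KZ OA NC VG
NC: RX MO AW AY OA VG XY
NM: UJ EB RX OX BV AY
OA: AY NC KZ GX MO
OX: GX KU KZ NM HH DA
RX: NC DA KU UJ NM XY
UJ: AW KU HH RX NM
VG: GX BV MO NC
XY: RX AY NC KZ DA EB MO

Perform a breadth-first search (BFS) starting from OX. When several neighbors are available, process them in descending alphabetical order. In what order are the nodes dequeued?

OX NM KZ KU HH GX DA UJ RX EB BV AY XY OA MO AW VG NC DT

Visit OX; enqueue NM, KZ, KU, HH, GX, DA → queue [NM, KZ, KU, HH, GX, DA]
Visit NM; enqueue UJ, RX, EB, BV, AY → queue [KZ, KU, HH, GX, DA, UJ, RX, EB, BV, AY]
Visit KZ; enqueue XY, OA, MO, AW → queue [KU, HH, GX, DA, UJ, RX, EB, BV, AY, XY, OA, MO, AW]
Visit KU → queue [HH, GX, DA, UJ, RX, EB, BV, AY, XY, OA, MO, AW]
Visit HH → queue [GX, DA, UJ, RX, EB, BV, AY, XY, OA, MO, AW]
Visit GX; enqueue VG → queue [DA, UJ, RX, EB, BV, AY, XY, OA, MO, AW, VG]
Visit DA → queue [UJ, RX, EB, BV, AY, XY, OA, MO, AW, VG]
Visit UJ → queue [RX, EB, BV, AY, XY, OA, MO, AW, VG]
Visit RX; enqueue NC → queue [EB, BV, AY, XY, OA, MO, AW, VG, NC]
Visit EB; enqueue DT → queue [BV, AY, XY, OA, MO, AW, VG, NC, DT]
Visit BV → queue [AY, XY, OA, MO, AW, VG, NC, DT]
Visit AY → queue [XY, OA, MO, AW, VG, NC, DT]
Visit XY → queue [OA, MO, AW, VG, NC, DT]
Visit OA → queue [MO, AW, VG, NC, DT]
Visit MO → queue [AW, VG, NC, DT]
Visit AW → queue [VG, NC, DT]
Visit VG → queue [NC, DT]
Visit NC → queue [DT]
Visit DT → queue []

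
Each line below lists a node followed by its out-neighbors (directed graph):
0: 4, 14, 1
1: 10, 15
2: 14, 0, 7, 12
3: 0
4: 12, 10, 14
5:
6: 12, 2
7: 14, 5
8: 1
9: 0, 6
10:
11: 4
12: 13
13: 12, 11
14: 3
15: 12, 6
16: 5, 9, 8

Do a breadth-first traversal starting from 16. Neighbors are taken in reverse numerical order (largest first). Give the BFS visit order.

16 9 8 5 6 0 1 12 2 14 4 15 10 13 7 3 11

Visit 16; enqueue 9, 8, 5 → queue [9, 8, 5]
Visit 9; enqueue 6, 0 → queue [8, 5, 6, 0]
Visit 8; enqueue 1 → queue [5, 6, 0, 1]
Visit 5 → queue [6, 0, 1]
Visit 6; enqueue 12, 2 → queue [0, 1, 12, 2]
Visit 0; enqueue 14, 4 → queue [1, 12, 2, 14, 4]
Visit 1; enqueue 15, 10 → queue [12, 2, 14, 4, 15, 10]
Visit 12; enqueue 13 → queue [2, 14, 4, 15, 10, 13]
Visit 2; enqueue 7 → queue [14, 4, 15, 10, 13, 7]
Visit 14; enqueue 3 → queue [4, 15, 10, 13, 7, 3]
Visit 4 → queue [15, 10, 13, 7, 3]
Visit 15 → queue [10, 13, 7, 3]
Visit 10 → queue [13, 7, 3]
Visit 13; enqueue 11 → queue [7, 3, 11]
Visit 7 → queue [3, 11]
Visit 3 → queue [11]
Visit 11 → queue []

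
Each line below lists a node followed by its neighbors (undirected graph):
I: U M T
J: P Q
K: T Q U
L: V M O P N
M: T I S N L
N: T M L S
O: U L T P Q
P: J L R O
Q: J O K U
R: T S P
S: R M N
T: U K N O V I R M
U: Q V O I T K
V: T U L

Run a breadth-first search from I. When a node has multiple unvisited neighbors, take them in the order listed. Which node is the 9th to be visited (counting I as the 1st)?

Visit I; enqueue U, M, T → queue [U, M, T]
Visit U; enqueue Q, V, O, K → queue [M, T, Q, V, O, K]
Visit M; enqueue S, N, L → queue [T, Q, V, O, K, S, N, L]
Visit T; enqueue R → queue [Q, V, O, K, S, N, L, R]
Visit Q; enqueue J → queue [V, O, K, S, N, L, R, J]
Visit V → queue [O, K, S, N, L, R, J]
Visit O; enqueue P → queue [K, S, N, L, R, J, P]
Visit K → queue [S, N, L, R, J, P]
Visit S → queue [N, L, R, J, P]
Visit N → queue [L, R, J, P]
Visit L → queue [R, J, P]
Visit R → queue [J, P]
Visit J → queue [P]
Visit P → queue []

Visit order: I, U, M, T, Q, V, O, K, S, N, L, R, J, P

S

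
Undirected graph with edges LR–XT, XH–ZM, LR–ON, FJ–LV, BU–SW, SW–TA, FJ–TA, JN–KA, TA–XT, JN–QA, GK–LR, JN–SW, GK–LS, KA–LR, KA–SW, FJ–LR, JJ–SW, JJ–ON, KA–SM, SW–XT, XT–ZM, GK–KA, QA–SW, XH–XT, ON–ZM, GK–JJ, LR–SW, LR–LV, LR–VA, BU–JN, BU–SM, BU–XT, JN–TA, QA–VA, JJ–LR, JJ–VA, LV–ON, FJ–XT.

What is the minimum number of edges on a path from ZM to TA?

2

Level 0: ZM
Level 1: ON, XH, XT
Level 2: BU, FJ, JJ, LR, LV, SW, TA
Level 3: GK, JN, KA, QA, SM, VA
Level 4: LS
TA first appears at level 2.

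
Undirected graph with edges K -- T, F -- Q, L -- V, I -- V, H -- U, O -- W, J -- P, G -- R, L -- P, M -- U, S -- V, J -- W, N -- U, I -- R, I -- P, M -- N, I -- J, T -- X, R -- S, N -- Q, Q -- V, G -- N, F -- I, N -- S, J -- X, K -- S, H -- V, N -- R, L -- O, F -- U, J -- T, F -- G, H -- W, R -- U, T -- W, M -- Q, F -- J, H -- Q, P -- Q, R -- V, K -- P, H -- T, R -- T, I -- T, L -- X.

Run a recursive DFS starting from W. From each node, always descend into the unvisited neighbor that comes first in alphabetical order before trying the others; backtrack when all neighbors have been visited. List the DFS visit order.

Visit W
W → H
H → Q
Q → F
F → G
G → N
N → M
M → U
U → R
R → I
I → J
J → P
P → K
K → S
S → V
V → L
L → O
L → X
X → T

W H Q F G N M U R I J P K S V L O X T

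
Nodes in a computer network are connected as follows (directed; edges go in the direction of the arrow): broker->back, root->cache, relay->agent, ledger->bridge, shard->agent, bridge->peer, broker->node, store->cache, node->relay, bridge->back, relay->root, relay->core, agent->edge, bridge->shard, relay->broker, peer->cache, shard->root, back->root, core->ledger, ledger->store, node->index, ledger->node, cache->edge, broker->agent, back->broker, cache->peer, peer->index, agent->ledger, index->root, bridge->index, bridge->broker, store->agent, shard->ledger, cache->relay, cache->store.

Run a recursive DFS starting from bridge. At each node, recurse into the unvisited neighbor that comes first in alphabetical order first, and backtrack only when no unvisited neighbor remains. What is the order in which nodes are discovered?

bridge → back → broker → agent → edge → ledger → node → index → root → cache → peer → relay → core → store → shard

Visit bridge
bridge → back
back → broker
broker → agent
agent → edge
agent → ledger
ledger → node
node → index
index → root
root → cache
cache → peer
cache → relay
relay → core
cache → store
bridge → shard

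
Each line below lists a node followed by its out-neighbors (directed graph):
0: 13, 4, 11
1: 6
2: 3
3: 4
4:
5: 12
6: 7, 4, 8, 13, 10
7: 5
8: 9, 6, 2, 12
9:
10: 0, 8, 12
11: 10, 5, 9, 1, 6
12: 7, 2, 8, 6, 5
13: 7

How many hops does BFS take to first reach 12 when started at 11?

Level 0: 11
Level 1: 1, 5, 6, 9, 10
Level 2: 0, 4, 7, 8, 12, 13
Level 3: 2
Level 4: 3
12 first appears at level 2.

2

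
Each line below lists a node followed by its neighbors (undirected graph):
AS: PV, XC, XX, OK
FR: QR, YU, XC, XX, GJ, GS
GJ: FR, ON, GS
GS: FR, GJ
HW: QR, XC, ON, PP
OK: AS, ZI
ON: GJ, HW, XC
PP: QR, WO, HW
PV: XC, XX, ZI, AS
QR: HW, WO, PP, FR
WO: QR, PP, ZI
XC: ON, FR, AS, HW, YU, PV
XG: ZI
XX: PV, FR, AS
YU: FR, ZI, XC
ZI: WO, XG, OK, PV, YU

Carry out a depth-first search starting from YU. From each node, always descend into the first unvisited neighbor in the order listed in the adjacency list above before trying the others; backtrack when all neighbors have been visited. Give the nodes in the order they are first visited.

Visit YU
YU → FR
FR → QR
QR → HW
HW → XC
XC → ON
ON → GJ
GJ → GS
XC → AS
AS → PV
PV → XX
PV → ZI
ZI → WO
WO → PP
ZI → XG
ZI → OK

YU FR QR HW XC ON GJ GS AS PV XX ZI WO PP XG OK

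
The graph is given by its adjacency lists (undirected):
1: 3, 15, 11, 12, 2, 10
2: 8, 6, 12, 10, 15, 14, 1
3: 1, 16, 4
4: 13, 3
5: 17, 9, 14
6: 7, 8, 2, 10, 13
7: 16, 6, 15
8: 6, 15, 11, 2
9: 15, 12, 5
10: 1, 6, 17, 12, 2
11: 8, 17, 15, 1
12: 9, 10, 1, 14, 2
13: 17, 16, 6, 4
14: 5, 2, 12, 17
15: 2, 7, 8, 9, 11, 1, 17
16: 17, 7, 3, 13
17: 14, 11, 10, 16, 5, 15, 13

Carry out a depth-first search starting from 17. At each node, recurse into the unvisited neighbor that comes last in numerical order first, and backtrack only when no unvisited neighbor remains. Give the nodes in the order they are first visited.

Visit 17
17 → 16
16 → 13
13 → 6
6 → 10
10 → 12
12 → 14
14 → 5
5 → 9
9 → 15
15 → 11
11 → 8
8 → 2
2 → 1
1 → 3
3 → 4
15 → 7

17 → 16 → 13 → 6 → 10 → 12 → 14 → 5 → 9 → 15 → 11 → 8 → 2 → 1 → 3 → 4 → 7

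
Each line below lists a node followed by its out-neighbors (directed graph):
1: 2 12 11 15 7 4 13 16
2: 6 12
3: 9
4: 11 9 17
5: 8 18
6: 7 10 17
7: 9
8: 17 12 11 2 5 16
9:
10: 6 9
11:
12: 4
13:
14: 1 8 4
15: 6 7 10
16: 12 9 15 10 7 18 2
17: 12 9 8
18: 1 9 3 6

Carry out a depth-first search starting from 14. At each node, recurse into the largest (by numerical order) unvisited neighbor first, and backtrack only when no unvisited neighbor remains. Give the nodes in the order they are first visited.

Visit 14
14 → 8
8 → 17
17 → 12
12 → 4
4 → 11
4 → 9
8 → 16
16 → 18
18 → 6
6 → 10
6 → 7
18 → 3
18 → 1
1 → 15
1 → 13
1 → 2
8 → 5

14, 8, 17, 12, 4, 11, 9, 16, 18, 6, 10, 7, 3, 1, 15, 13, 2, 5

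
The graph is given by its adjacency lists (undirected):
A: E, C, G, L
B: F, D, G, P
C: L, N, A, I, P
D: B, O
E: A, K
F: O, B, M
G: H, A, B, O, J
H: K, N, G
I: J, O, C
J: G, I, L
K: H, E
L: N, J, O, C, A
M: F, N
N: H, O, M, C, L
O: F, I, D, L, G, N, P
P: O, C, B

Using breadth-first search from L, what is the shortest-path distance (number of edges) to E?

Level 0: L
Level 1: A, C, J, N, O
Level 2: D, E, F, G, H, I, M, P
Level 3: B, K
E first appears at level 2.

2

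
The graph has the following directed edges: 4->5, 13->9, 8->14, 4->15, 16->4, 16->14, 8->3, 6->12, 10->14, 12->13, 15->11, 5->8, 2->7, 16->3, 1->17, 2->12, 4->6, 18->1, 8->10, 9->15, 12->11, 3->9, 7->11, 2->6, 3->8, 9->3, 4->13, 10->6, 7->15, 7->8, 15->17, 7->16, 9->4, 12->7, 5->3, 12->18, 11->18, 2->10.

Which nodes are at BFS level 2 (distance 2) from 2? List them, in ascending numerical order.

8, 11, 13, 14, 15, 16, 18

Level 0: 2
Level 1: 6, 7, 10, 12
Level 2: 8, 11, 13, 14, 15, 16, 18
Level 3: 1, 3, 4, 9, 17
Level 4: 5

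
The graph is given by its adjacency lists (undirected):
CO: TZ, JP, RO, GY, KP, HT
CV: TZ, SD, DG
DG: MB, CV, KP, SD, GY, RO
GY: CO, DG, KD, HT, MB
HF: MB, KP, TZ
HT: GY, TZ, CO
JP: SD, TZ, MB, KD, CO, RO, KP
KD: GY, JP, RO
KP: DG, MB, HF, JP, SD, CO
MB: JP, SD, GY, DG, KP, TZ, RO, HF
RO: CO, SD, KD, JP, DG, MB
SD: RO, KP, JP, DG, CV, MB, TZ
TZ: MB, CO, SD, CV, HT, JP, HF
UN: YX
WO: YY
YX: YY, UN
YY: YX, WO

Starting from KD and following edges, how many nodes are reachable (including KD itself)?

BFS from KD visits: KD, GY, JP, RO, CO, DG, HT, MB, SD, TZ, KP, CV, HF
Reachable nodes: 13 of 17 total.

13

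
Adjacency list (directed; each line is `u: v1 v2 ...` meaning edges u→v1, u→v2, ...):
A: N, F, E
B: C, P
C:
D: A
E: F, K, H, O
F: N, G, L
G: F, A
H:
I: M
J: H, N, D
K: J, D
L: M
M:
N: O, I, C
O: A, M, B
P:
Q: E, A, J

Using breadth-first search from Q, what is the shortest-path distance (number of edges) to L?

Level 0: Q
Level 1: A, E, J
Level 2: D, F, H, K, N, O
Level 3: B, C, G, I, L, M
Level 4: P
L first appears at level 3.

3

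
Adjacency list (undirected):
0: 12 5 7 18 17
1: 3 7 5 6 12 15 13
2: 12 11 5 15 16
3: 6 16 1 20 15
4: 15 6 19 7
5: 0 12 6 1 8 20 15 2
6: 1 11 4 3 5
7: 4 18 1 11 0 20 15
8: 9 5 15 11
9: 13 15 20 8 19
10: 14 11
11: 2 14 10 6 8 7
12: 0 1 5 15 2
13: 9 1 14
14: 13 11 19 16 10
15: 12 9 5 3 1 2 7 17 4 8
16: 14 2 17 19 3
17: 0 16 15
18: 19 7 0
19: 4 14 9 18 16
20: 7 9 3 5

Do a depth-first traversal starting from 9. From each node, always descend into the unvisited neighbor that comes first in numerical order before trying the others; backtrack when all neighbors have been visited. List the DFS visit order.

9, 8, 5, 0, 7, 1, 3, 6, 4, 15, 2, 11, 10, 14, 13, 16, 17, 19, 18, 12, 20

Visit 9
9 → 8
8 → 5
5 → 0
0 → 7
7 → 1
1 → 3
3 → 6
6 → 4
4 → 15
15 → 2
2 → 11
11 → 10
10 → 14
14 → 13
14 → 16
16 → 17
16 → 19
19 → 18
2 → 12
3 → 20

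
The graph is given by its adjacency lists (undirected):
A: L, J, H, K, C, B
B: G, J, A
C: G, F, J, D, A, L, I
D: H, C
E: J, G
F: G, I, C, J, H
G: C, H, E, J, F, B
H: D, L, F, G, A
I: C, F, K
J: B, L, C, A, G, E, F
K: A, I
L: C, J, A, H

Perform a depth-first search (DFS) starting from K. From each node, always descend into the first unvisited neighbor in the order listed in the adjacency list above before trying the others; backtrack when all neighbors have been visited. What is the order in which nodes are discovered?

K → A → L → C → G → H → D → F → I → J → B → E

Visit K
K → A
A → L
L → C
C → G
G → H
H → D
H → F
F → I
F → J
J → B
J → E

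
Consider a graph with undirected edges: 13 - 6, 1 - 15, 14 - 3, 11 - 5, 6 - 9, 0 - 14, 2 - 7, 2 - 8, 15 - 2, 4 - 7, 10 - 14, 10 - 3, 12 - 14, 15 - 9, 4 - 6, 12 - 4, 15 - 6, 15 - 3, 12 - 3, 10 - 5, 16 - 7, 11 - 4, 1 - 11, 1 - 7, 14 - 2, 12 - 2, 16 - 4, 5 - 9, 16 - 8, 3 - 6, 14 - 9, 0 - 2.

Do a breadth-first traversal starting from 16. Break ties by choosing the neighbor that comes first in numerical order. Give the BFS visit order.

Visit 16; enqueue 4, 7, 8 → queue [4, 7, 8]
Visit 4; enqueue 6, 11, 12 → queue [7, 8, 6, 11, 12]
Visit 7; enqueue 1, 2 → queue [8, 6, 11, 12, 1, 2]
Visit 8 → queue [6, 11, 12, 1, 2]
Visit 6; enqueue 3, 9, 13, 15 → queue [11, 12, 1, 2, 3, 9, 13, 15]
Visit 11; enqueue 5 → queue [12, 1, 2, 3, 9, 13, 15, 5]
Visit 12; enqueue 14 → queue [1, 2, 3, 9, 13, 15, 5, 14]
Visit 1 → queue [2, 3, 9, 13, 15, 5, 14]
Visit 2; enqueue 0 → queue [3, 9, 13, 15, 5, 14, 0]
Visit 3; enqueue 10 → queue [9, 13, 15, 5, 14, 0, 10]
Visit 9 → queue [13, 15, 5, 14, 0, 10]
Visit 13 → queue [15, 5, 14, 0, 10]
Visit 15 → queue [5, 14, 0, 10]
Visit 5 → queue [14, 0, 10]
Visit 14 → queue [0, 10]
Visit 0 → queue [10]
Visit 10 → queue []

16, 4, 7, 8, 6, 11, 12, 1, 2, 3, 9, 13, 15, 5, 14, 0, 10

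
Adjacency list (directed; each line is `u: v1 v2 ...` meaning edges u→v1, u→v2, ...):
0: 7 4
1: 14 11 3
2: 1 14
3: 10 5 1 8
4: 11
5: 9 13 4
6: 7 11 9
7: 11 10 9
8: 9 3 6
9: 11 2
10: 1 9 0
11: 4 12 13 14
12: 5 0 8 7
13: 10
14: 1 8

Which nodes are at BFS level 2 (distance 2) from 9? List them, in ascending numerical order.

Level 0: 9
Level 1: 2, 11
Level 2: 1, 4, 12, 13, 14
Level 3: 0, 3, 5, 7, 8, 10
Level 4: 6

1, 4, 12, 13, 14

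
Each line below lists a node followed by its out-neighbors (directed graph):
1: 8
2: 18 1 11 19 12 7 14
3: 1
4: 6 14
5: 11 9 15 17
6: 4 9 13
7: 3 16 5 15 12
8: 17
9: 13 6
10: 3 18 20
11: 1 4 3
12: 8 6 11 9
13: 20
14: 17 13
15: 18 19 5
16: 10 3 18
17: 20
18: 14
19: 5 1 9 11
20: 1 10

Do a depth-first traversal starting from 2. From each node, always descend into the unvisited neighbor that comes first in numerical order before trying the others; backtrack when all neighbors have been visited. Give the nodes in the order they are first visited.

2 1 8 17 20 10 3 18 14 13 7 5 9 6 4 11 15 19 12 16

Visit 2
2 → 1
1 → 8
8 → 17
17 → 20
20 → 10
10 → 3
10 → 18
18 → 14
14 → 13
2 → 7
7 → 5
5 → 9
9 → 6
6 → 4
5 → 11
5 → 15
15 → 19
7 → 12
7 → 16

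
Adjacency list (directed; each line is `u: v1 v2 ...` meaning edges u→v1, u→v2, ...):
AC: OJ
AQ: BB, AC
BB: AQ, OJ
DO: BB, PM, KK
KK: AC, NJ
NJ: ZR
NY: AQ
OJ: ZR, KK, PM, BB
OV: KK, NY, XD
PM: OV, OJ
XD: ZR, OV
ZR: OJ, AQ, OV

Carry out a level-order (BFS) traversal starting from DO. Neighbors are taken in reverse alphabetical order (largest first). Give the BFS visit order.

DO, PM, KK, BB, OV, OJ, NJ, AC, AQ, XD, NY, ZR

Visit DO; enqueue PM, KK, BB → queue [PM, KK, BB]
Visit PM; enqueue OV, OJ → queue [KK, BB, OV, OJ]
Visit KK; enqueue NJ, AC → queue [BB, OV, OJ, NJ, AC]
Visit BB; enqueue AQ → queue [OV, OJ, NJ, AC, AQ]
Visit OV; enqueue XD, NY → queue [OJ, NJ, AC, AQ, XD, NY]
Visit OJ; enqueue ZR → queue [NJ, AC, AQ, XD, NY, ZR]
Visit NJ → queue [AC, AQ, XD, NY, ZR]
Visit AC → queue [AQ, XD, NY, ZR]
Visit AQ → queue [XD, NY, ZR]
Visit XD → queue [NY, ZR]
Visit NY → queue [ZR]
Visit ZR → queue []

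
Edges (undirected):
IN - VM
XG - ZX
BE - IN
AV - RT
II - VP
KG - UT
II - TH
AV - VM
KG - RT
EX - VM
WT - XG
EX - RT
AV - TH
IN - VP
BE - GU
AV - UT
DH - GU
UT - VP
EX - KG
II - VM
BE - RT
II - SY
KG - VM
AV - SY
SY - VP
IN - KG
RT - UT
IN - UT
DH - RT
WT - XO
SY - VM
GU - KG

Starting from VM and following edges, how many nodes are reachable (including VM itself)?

14

BFS from VM visits: VM, SY, KG, IN, II, EX, AV, VP, UT, RT, GU, BE, TH, DH
Reachable nodes: 14 of 18 total.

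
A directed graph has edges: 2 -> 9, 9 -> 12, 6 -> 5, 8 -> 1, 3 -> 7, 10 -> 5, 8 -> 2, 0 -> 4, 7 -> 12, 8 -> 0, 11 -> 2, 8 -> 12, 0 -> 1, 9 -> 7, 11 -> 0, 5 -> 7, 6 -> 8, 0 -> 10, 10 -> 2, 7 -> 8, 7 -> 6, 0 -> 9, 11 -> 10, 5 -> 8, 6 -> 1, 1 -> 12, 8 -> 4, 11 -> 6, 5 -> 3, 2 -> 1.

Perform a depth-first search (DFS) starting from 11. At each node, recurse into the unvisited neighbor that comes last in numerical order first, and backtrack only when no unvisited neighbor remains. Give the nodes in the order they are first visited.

11, 10, 5, 8, 12, 4, 2, 9, 7, 6, 1, 0, 3

Visit 11
11 → 10
10 → 5
5 → 8
8 → 12
8 → 4
8 → 2
2 → 9
9 → 7
7 → 6
6 → 1
8 → 0
5 → 3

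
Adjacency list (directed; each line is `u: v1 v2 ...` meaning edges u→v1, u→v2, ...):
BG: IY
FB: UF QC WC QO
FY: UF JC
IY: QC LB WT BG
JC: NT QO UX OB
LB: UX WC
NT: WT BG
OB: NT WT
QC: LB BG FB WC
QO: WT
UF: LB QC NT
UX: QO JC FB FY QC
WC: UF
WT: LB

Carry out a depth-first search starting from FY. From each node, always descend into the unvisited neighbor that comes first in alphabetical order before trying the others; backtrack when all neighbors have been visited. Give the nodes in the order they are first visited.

Visit FY
FY → JC
JC → NT
NT → BG
BG → IY
IY → LB
LB → UX
UX → FB
FB → QC
QC → WC
WC → UF
FB → QO
QO → WT
JC → OB

FY → JC → NT → BG → IY → LB → UX → FB → QC → WC → UF → QO → WT → OB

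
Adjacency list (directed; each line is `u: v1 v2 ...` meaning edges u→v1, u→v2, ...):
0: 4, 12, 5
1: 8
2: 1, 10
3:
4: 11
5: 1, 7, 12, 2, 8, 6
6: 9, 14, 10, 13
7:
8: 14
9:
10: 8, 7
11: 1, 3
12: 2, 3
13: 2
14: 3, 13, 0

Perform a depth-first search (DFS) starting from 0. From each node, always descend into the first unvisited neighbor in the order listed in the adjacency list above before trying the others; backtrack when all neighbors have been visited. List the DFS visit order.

0 -> 4 -> 11 -> 1 -> 8 -> 14 -> 3 -> 13 -> 2 -> 10 -> 7 -> 12 -> 5 -> 6 -> 9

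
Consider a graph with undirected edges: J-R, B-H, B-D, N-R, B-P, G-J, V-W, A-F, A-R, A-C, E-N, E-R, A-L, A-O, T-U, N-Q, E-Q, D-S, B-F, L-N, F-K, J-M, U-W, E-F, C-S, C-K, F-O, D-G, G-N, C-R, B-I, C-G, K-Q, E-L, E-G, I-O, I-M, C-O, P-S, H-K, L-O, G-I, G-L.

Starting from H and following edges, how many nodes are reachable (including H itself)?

BFS from H visits: H, B, K, D, F, I, P, C, Q, G, S, A, E, O, M, R, N, J, L
Reachable nodes: 19 of 23 total.

19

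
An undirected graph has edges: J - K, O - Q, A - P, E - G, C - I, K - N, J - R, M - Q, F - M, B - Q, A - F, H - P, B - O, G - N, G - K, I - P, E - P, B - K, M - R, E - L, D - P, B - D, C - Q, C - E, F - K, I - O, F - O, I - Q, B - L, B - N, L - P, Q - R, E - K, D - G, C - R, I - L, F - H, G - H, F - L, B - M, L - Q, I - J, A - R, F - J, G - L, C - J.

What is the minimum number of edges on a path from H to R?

Level 0: H
Level 1: F, G, P
Level 2: A, D, E, I, J, K, L, M, N, O
Level 3: B, C, Q, R
R first appears at level 3.

3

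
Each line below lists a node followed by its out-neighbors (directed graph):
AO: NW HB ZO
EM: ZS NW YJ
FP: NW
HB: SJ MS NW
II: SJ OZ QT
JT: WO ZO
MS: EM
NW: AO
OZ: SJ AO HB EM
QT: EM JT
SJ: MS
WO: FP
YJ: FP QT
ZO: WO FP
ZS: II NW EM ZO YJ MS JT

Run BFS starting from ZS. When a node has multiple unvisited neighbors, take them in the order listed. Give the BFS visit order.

Visit ZS; enqueue II, NW, EM, ZO, YJ, MS, JT → queue [II, NW, EM, ZO, YJ, MS, JT]
Visit II; enqueue SJ, OZ, QT → queue [NW, EM, ZO, YJ, MS, JT, SJ, OZ, QT]
Visit NW; enqueue AO → queue [EM, ZO, YJ, MS, JT, SJ, OZ, QT, AO]
Visit EM → queue [ZO, YJ, MS, JT, SJ, OZ, QT, AO]
Visit ZO; enqueue WO, FP → queue [YJ, MS, JT, SJ, OZ, QT, AO, WO, FP]
Visit YJ → queue [MS, JT, SJ, OZ, QT, AO, WO, FP]
Visit MS → queue [JT, SJ, OZ, QT, AO, WO, FP]
Visit JT → queue [SJ, OZ, QT, AO, WO, FP]
Visit SJ → queue [OZ, QT, AO, WO, FP]
Visit OZ; enqueue HB → queue [QT, AO, WO, FP, HB]
Visit QT → queue [AO, WO, FP, HB]
Visit AO → queue [WO, FP, HB]
Visit WO → queue [FP, HB]
Visit FP → queue [HB]
Visit HB → queue []

ZS -> II -> NW -> EM -> ZO -> YJ -> MS -> JT -> SJ -> OZ -> QT -> AO -> WO -> FP -> HB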